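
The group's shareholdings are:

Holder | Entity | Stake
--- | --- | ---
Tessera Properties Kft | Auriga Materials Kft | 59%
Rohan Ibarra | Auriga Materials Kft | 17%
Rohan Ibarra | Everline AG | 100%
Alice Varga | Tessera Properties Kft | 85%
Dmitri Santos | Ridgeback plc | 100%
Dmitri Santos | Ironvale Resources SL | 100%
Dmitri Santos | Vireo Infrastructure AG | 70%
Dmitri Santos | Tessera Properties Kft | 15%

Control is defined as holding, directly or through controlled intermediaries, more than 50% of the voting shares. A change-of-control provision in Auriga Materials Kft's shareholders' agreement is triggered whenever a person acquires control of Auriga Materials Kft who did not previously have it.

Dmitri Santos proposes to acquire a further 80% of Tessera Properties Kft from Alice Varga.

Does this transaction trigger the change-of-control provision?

Yes

The purchase adds only to Dmitri's holdings (Alice's stake shrinks), so Dmitri is the only person who could newly come to control Auriga.
Dmitri holds 70% of Vireo, so Dmitri controls Vireo.
Dmitri holds 100% of Ironvale, so Dmitri controls Ironvale.
Dmitri holds 100% of Ridgeback, so Dmitri controls Ridgeback.
Neither Dmitri nor any entity Dmitri controls holds any voting interest in Auriga.
So before the transaction, Dmitri does not control Auriga.
After the purchase, Dmitri's direct stake in Tessera rises to 15% + 80% = 95%, and Alice's stake falls to 5%.
Dmitri holds 95% of Tessera, so Dmitri controls Tessera.
Tessera holds 59% of Auriga, so Dmitri controls Auriga.
Dmitri did not control Auriga before and does after, so the clause is triggered.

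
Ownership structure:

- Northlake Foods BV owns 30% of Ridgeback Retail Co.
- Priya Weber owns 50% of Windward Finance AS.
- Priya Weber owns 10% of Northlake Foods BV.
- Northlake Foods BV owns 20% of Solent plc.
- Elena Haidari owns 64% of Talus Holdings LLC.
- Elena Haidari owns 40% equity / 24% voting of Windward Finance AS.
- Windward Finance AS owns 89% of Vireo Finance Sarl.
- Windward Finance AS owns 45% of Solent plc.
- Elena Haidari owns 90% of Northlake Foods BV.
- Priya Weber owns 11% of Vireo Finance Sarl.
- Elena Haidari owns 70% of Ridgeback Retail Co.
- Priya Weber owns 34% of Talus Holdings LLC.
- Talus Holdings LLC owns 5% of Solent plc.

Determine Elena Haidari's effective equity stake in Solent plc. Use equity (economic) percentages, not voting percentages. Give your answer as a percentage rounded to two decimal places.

Elena reaches Solent along 3 paths.
Via Talus: 64% × 5% = 3.2%.
Via Windward: 40% × 45% = 18%.
Via Northlake: 90% × 20% = 18%.
Total: 3.2% + 18% + 18% = 39.2%.
Rounded: 39.20%.

39.20%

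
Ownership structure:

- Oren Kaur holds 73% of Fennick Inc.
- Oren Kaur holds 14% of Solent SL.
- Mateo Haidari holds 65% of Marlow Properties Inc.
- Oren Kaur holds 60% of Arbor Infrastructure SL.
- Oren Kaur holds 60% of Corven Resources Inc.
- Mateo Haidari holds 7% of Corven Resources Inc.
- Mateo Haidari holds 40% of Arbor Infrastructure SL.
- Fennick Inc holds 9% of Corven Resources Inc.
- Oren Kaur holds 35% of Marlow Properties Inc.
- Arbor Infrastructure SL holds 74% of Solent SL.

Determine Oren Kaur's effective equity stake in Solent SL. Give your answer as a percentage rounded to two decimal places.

58.40%

Oren reaches Solent along 2 paths.
Via Arbor: 60% × 74% = 44.4%.
Direct stake: 14% = 14%.
Total: 44.4% + 14% = 58.4%.
Rounded: 58.40%.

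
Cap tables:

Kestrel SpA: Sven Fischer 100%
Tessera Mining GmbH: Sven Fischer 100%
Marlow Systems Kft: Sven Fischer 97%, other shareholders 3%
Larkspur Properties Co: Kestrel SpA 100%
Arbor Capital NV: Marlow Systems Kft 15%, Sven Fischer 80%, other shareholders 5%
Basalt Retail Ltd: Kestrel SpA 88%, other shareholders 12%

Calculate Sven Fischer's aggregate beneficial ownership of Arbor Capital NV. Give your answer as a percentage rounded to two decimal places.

Sven reaches Arbor along 2 paths.
Via Marlow: 97% × 15% = 14.55%.
Direct stake: 80% = 80%.
Total: 14.55% + 80% = 94.55%.

94.55%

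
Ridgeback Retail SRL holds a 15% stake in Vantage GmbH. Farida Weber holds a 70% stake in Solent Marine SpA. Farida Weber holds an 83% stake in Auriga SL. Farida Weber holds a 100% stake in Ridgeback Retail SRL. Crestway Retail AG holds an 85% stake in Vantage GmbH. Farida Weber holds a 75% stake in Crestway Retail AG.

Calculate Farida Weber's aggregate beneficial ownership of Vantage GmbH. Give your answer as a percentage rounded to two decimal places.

Farida reaches Vantage along 2 paths.
Via Crestway: 75% × 85% = 63.75%.
Via Ridgeback: 100% × 15% = 15%.
Total: 63.75% + 15% = 78.75%.

78.75%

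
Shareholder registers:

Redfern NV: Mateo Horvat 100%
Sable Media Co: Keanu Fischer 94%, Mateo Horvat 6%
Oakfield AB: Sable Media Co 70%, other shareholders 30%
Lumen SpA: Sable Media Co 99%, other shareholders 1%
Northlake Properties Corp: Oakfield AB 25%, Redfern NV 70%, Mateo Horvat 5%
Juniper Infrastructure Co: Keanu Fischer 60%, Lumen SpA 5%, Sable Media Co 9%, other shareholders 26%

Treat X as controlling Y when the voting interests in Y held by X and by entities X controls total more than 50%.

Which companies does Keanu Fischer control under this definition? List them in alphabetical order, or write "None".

Keanu holds 94% of Sable, so Keanu controls Sable.
Sable holds 70% of Oakfield, so Keanu controls Oakfield.
Sable holds 99% of Lumen, so Keanu controls Lumen.
Keanu and Lumen and Sable together hold 60% + 5% + 9% = 74% of Juniper, so Keanu controls Juniper.
No other company's threshold is met.

Juniper Infrastructure Co, Lumen SpA, Oakfield AB, Sable Media Co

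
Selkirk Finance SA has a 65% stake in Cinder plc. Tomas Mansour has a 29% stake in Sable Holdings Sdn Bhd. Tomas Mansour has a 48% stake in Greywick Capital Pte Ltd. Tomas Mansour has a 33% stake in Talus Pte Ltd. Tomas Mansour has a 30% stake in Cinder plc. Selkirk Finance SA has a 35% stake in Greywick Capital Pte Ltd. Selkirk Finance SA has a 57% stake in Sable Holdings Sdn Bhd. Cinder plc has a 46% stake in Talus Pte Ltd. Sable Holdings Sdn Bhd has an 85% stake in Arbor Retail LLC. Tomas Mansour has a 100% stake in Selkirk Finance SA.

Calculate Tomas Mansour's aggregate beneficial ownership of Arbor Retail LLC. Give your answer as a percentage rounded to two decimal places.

73.10%

Tomas reaches Arbor along 2 paths.
Via Sable: 29% × 85% = 24.65%.
Via Selkirk → Sable: 100% × 57% × 85% = 48.45%.
Total: 24.65% + 48.45% = 73.1%.
Rounded: 73.10%.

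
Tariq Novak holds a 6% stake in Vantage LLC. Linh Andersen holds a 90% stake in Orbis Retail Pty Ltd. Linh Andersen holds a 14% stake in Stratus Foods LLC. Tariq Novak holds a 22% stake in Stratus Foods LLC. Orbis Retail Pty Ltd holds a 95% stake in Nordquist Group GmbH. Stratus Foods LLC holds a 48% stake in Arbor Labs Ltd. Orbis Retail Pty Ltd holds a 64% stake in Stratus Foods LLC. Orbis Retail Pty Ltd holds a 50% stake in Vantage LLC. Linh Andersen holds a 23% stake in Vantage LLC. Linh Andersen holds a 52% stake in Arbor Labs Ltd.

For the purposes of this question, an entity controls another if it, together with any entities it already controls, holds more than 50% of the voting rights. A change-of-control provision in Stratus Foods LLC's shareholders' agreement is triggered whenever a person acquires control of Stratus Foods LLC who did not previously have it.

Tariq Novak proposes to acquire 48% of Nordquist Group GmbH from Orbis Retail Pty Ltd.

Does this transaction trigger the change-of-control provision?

The purchase adds only to Tariq's holdings (Orbis's stake shrinks), so Tariq is the only person who could newly come to control Stratus.
Tariq's largest direct stake is 22% in Stratus, which does not meet the threshold, so Tariq controls no company.
In Stratus, Tariq's side holds only 22%, not > 50%.
So before the transaction, Tariq does not control Stratus.
After the purchase, Tariq holds 48% of Nordquist directly, and Orbis's stake falls to 47%.
Tariq's side now holds 48% of Nordquist, not > 50%, so Tariq still does not control Nordquist.
After the transaction, Tariq's side holds 22% of Stratus, not > 50%, so Tariq still does not control Stratus.
No new person acquires control, so the clause is not triggered.

No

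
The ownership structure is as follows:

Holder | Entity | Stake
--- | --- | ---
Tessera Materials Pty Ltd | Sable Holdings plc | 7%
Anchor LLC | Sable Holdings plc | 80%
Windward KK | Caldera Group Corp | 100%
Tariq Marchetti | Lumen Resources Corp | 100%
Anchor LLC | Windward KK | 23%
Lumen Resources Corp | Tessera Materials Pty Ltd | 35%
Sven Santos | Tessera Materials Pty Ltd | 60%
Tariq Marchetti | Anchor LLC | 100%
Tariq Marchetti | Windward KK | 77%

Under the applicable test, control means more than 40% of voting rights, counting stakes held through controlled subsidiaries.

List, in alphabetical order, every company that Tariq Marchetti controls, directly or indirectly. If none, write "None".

Anchor LLC, Caldera Group Corp, Lumen Resources Corp, Sable Holdings plc, Windward KK

Tariq holds 100% of Anchor, so Tariq controls Anchor.
Tariq holds 100% of Lumen, so Tariq controls Lumen.
Anchor holds 80% of Sable, so Tariq controls Sable.
Tariq and Anchor together hold 77% + 23% = 100% of Windward, so Tariq controls Windward.
Windward holds 100% of Caldera, so Tariq controls Caldera.
No other company's threshold is met.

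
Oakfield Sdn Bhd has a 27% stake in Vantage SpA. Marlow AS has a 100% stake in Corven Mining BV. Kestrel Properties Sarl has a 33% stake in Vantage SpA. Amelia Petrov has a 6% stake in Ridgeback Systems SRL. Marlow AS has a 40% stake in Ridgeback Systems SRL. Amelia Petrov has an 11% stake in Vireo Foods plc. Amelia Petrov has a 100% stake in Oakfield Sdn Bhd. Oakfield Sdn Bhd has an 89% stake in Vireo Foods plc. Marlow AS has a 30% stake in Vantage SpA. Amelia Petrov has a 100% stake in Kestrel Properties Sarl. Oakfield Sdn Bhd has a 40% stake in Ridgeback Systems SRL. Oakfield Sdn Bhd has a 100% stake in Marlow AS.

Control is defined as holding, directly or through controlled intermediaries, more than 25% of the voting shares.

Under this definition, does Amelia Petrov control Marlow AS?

Yes

Amelia holds 100% of Oakfield, so Amelia controls Oakfield.
Oakfield holds 100% of Marlow, so Amelia controls Marlow.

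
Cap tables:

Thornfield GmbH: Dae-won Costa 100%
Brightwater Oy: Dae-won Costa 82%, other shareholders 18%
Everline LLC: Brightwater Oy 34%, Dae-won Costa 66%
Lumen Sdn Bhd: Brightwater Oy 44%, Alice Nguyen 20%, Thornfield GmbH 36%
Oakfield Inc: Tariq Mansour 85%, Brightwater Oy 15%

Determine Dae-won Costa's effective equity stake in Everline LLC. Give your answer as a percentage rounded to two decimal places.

93.88%

Dae-won reaches Everline along 2 paths.
Via Brightwater: 82% × 34% = 27.88%.
Direct stake: 66% = 66%.
Total: 27.88% + 66% = 93.88%.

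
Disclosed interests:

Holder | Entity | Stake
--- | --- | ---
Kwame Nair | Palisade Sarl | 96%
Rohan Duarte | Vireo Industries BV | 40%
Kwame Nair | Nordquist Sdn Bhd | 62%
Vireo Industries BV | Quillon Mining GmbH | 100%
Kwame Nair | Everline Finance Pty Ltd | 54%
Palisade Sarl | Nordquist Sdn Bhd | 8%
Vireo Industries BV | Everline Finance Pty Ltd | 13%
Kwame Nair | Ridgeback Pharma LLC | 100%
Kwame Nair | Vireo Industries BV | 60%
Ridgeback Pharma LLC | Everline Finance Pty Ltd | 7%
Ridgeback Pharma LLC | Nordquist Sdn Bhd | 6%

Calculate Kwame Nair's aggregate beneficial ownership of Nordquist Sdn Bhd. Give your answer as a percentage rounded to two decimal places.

75.68%

Kwame reaches Nordquist along 3 paths.
Via Palisade: 96% × 8% = 7.68%.
Via Ridgeback: 100% × 6% = 6%.
Direct stake: 62% = 62%.
Total: 7.68% + 6% + 62% = 75.68%.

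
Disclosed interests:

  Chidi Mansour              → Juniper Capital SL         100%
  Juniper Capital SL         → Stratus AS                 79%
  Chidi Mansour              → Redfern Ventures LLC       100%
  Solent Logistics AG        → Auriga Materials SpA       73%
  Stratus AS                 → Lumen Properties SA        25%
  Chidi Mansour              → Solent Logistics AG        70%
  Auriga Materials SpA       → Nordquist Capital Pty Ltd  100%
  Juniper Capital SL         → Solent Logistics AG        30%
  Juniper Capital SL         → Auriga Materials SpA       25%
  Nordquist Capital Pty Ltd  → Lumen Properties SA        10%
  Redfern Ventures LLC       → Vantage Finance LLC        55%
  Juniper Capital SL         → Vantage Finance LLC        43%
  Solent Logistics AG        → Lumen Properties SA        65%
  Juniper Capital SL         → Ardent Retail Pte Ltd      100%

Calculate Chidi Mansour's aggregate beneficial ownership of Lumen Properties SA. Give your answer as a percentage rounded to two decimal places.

Chidi reaches Lumen along 6 paths.
Via Juniper → Solent: 100% × 30% × 65% = 19.5%.
Via Solent: 70% × 65% = 45.5%.
Via Juniper → Auriga → Nordquist: 100% × 25% × 100% × 10% = 2.5%.
Via Juniper → Solent → Auriga → Nordquist: 100% × 30% × 73% × 100% × 10% = 2.19%.
Via Solent → Auriga → Nordquist: 70% × 73% × 100% × 10% = 5.11%.
Via Juniper → Stratus: 100% × 79% × 25% = 19.75%.
Total: 19.5% + 45.5% + 2.5% + 2.19% + 5.11% + 19.75% = 94.55%.

94.55%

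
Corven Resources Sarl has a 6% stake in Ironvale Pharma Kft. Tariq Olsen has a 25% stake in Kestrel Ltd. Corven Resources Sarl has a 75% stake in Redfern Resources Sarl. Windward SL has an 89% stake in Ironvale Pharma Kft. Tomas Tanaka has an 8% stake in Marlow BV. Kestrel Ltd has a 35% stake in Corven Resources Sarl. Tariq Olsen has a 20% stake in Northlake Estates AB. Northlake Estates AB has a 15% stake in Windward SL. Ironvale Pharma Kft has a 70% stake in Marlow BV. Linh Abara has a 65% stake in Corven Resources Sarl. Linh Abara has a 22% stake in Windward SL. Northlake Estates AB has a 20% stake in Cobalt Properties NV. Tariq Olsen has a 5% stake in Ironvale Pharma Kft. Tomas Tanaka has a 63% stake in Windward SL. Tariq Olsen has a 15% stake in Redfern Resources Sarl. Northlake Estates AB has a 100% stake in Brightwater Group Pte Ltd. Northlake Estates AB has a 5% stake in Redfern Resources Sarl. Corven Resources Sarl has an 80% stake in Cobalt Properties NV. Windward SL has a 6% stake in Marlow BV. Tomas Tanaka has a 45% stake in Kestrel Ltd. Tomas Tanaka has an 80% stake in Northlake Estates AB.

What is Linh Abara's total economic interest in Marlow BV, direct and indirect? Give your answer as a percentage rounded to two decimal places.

17.76%

Linh reaches Marlow along 3 paths.
Via Corven → Ironvale: 65% × 6% × 70% = 2.73%.
Via Windward → Ironvale: 22% × 89% × 70% = 13.706%.
Via Windward: 22% × 6% = 1.32%.
Total: 2.73% + 13.706% + 1.32% = 17.756%.
Rounded: 17.76%.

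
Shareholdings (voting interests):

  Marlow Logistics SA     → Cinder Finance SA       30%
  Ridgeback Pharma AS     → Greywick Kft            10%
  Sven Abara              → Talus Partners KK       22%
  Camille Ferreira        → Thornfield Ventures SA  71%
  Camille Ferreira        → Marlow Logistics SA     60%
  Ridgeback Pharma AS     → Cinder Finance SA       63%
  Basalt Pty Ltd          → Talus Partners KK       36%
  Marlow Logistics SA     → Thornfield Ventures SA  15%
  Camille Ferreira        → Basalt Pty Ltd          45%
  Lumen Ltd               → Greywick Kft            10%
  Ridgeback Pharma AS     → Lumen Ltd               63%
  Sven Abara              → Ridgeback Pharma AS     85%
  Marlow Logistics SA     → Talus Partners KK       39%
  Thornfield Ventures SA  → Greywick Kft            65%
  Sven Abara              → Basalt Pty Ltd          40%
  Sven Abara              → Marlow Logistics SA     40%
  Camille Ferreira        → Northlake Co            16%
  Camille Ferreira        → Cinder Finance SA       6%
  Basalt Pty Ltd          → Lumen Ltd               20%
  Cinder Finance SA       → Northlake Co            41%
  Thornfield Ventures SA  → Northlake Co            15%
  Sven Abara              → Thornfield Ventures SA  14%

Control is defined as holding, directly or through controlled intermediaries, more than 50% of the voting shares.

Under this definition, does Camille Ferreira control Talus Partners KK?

No

Camille holds 60% of Marlow, so Camille controls Marlow.
Marlow and Camille together hold 15% + 71% = 86% of Thornfield, so Camille controls Thornfield.
Thornfield holds 65% of Greywick, so Camille controls Greywick.
In Talus, Camille's side holds only 39%, not > 50%.
So Camille does not control Talus.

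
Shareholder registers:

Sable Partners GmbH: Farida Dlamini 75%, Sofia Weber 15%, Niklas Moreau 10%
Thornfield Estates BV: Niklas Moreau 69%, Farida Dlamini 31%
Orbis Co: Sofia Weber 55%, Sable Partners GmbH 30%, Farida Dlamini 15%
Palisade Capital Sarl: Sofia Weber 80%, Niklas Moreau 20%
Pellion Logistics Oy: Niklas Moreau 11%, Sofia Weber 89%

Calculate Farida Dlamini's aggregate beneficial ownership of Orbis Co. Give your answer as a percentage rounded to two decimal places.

37.50%

Farida reaches Orbis along 2 paths.
Via Sable: 75% × 30% = 22.5%.
Direct stake: 15% = 15%.
Total: 22.5% + 15% = 37.5%.
Rounded: 37.50%.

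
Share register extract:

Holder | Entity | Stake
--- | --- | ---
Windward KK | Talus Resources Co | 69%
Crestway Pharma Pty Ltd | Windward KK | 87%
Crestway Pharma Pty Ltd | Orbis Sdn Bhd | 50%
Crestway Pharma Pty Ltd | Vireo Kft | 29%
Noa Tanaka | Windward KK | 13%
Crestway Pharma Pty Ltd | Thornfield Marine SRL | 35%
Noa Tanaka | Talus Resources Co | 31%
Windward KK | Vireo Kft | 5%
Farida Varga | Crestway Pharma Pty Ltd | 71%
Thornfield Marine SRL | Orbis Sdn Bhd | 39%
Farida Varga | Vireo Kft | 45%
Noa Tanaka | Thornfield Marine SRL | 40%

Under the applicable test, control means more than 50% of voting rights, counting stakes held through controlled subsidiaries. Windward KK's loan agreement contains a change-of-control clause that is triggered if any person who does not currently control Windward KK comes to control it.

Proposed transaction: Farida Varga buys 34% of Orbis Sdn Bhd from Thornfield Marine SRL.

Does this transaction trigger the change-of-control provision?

The purchase adds only to Farida's holdings (Thornfield's stake shrinks), so Farida is the only person who could newly come to control Windward.
Farida holds 71% of Crestway, so Farida controls Crestway.
Crestway holds 87% of Windward, so Farida controls Windward.
So Farida already controls Windward before the transaction.
After the purchase, Farida holds 34% of Orbis directly, and Thornfield's stake falls to 5%.
Farida controlled Windward already, so this is not a new person acquiring control; every other person's position is unchanged or reduced.
No new person acquires control, so the clause is not triggered.

No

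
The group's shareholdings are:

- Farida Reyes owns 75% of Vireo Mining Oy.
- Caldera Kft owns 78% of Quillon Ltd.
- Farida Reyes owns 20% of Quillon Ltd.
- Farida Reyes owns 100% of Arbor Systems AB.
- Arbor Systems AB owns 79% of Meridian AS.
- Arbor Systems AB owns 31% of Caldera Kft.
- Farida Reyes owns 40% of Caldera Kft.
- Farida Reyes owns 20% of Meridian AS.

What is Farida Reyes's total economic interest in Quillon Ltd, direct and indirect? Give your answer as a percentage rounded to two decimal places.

Farida reaches Quillon along 3 paths.
Direct stake: 20% = 20%.
Via Caldera: 40% × 78% = 31.2%.
Via Arbor → Caldera: 100% × 31% × 78% = 24.18%.
Total: 20% + 31.2% + 24.18% = 75.38%.

75.38%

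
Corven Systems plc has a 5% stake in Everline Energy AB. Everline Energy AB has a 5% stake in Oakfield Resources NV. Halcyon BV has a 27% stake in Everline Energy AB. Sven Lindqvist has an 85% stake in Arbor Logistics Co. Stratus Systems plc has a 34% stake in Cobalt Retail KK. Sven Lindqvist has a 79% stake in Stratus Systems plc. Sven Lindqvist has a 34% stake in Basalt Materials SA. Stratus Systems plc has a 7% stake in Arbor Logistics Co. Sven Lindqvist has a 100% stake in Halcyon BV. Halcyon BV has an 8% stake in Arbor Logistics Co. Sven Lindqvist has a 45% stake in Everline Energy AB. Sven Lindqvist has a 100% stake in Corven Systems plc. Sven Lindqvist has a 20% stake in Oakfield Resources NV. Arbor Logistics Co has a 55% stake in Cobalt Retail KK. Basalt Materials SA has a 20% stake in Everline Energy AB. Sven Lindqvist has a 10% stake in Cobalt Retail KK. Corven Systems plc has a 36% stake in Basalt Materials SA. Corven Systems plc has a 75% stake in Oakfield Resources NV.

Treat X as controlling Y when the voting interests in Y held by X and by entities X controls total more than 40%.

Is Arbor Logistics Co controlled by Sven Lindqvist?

Sven holds 100% of Halcyon, so Sven controls Halcyon.
Sven holds 79% of Stratus, so Sven controls Stratus.
Halcyon and Sven and Stratus together hold 8% + 85% + 7% = 100% of Arbor, so Sven controls Arbor.

Yes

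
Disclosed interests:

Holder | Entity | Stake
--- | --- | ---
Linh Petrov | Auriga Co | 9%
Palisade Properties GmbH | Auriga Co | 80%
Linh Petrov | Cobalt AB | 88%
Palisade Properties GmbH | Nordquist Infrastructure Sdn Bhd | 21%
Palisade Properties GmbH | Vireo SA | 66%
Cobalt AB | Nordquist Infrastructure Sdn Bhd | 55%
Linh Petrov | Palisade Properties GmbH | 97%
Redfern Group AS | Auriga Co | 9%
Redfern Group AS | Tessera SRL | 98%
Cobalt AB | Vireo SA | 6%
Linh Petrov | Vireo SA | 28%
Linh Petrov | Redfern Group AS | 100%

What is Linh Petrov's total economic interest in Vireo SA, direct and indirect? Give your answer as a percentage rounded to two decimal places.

97.30%

Linh reaches Vireo along 3 paths.
Via Palisade: 97% × 66% = 64.02%.
Via Cobalt: 88% × 6% = 5.28%.
Direct stake: 28% = 28%.
Total: 64.02% + 5.28% + 28% = 97.3%.
Rounded: 97.30%.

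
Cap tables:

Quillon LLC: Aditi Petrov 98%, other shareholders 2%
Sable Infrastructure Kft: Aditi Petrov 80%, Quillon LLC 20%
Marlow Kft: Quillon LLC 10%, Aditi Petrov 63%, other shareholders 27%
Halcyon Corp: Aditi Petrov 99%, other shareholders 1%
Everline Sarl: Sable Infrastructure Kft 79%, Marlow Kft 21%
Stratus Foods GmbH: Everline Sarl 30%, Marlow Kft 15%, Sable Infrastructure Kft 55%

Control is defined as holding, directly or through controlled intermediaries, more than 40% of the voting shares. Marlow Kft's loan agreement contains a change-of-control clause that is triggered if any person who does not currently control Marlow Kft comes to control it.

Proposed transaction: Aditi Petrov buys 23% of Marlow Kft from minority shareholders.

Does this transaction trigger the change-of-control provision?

No

The purchase changes only Aditi's holdings, so Aditi is the only person who could newly come to control Marlow.
Aditi holds 98% of Quillon, so Aditi controls Quillon.
Quillon and Aditi together hold 10% + 63% = 73% of Marlow, so Aditi controls Marlow.
So Aditi already controls Marlow before the transaction.
After the purchase, Aditi's direct stake in Marlow rises to 63% + 23% = 86%.
Aditi controlled Marlow already, so this is not a new person acquiring control; every other person's position is unchanged or reduced.
No new person acquires control, so the clause is not triggered.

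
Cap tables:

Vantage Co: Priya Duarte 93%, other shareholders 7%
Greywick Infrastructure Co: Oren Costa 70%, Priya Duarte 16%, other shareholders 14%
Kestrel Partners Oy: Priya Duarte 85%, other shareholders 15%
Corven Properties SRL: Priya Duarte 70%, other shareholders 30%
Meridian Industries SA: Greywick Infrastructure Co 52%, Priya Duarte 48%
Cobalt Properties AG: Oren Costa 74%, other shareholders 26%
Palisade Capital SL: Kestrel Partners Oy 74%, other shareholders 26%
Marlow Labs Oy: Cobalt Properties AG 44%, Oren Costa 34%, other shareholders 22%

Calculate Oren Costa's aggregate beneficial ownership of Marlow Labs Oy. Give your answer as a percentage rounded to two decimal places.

Oren reaches Marlow along 2 paths.
Via Cobalt: 74% × 44% = 32.56%.
Direct stake: 34% = 34%.
Total: 32.56% + 34% = 66.56%.

66.56%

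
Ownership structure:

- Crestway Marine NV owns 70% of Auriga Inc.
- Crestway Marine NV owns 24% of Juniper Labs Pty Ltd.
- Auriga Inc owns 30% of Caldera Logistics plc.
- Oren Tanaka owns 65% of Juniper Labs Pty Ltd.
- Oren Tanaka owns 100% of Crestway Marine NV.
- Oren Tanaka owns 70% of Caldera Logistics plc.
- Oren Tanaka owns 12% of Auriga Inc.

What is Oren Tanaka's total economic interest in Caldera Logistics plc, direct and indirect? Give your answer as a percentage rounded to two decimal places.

94.60%

Oren reaches Caldera along 3 paths.
Direct stake: 70% = 70%.
Via Crestway → Auriga: 100% × 70% × 30% = 21%.
Via Auriga: 12% × 30% = 3.6%.
Total: 70% + 21% + 3.6% = 94.6%.
Rounded: 94.60%.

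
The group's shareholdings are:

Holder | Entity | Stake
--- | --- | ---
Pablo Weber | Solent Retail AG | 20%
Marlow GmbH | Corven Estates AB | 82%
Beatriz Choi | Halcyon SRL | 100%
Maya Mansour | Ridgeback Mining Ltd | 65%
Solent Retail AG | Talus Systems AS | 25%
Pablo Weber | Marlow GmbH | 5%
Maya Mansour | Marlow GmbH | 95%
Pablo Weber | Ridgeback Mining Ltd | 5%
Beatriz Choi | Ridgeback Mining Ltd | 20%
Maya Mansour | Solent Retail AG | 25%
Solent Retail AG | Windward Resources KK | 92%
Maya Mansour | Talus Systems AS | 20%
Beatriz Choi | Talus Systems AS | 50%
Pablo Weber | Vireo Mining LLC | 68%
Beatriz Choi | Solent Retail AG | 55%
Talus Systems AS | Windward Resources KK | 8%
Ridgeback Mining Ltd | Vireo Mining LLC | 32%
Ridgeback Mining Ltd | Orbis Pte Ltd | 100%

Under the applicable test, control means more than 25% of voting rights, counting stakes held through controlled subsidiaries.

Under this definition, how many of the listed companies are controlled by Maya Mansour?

Maya holds 65% of Ridgeback, so Maya controls Ridgeback.
Ridgeback holds 100% of Orbis, so Maya controls Orbis.
Maya holds 95% of Marlow, so Maya controls Marlow.
Ridgeback holds 32% of Vireo, so Maya controls Vireo.
Marlow holds 82% of Corven, so Maya controls Corven.
No other company's threshold is met.
Maya controls 5 companies.

5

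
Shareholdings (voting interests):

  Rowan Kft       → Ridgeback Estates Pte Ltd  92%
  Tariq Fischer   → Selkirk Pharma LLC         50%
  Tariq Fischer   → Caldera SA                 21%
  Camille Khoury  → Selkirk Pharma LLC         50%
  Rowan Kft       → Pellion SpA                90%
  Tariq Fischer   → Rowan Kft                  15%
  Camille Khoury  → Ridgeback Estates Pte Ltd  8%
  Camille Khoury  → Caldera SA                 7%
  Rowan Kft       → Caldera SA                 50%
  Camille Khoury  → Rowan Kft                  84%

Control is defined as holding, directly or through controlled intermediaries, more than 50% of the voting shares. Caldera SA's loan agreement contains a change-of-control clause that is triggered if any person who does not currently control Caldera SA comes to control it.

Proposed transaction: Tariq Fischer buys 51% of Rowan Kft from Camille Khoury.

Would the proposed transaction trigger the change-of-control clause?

Yes

The purchase adds only to Tariq's holdings (Camille's stake shrinks), so Tariq is the only person who could newly come to control Caldera.
Tariq's largest direct stake is 50% in Selkirk, which does not meet the threshold, so Tariq controls no company.
In Caldera, Tariq's side holds only 21%, not > 50%.
So before the transaction, Tariq does not control Caldera.
After the purchase, Tariq's direct stake in Rowan rises to 15% + 51% = 66%, and Camille's stake falls to 33%.
Tariq holds 66% of Rowan, so Tariq controls Rowan.
Tariq and Rowan together hold 21% + 50% = 71% of Caldera, so Tariq controls Caldera.
Tariq did not control Caldera before and does after, so the clause is triggered.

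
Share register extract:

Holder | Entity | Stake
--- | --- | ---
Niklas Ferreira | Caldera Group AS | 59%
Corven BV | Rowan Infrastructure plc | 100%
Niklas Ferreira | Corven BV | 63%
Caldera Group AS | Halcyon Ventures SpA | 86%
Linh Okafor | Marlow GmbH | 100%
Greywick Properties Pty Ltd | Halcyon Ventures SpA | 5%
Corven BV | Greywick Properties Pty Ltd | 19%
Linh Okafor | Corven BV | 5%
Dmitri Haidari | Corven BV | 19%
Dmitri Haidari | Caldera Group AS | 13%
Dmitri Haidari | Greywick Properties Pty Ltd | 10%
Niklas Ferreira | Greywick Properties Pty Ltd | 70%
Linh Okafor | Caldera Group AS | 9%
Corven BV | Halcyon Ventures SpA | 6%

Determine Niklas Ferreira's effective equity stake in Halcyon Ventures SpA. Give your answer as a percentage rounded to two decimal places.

Niklas reaches Halcyon along 4 paths.
Via Corven → Greywick: 63% × 19% × 5% = 0.5985%.
Via Greywick: 70% × 5% = 3.5%.
Via Corven: 63% × 6% = 3.78%.
Via Caldera: 59% × 86% = 50.74%.
Total: 0.5985% + 3.5% + 3.78% + 50.74% = 58.6185%.
Rounded: 58.62%.

58.62%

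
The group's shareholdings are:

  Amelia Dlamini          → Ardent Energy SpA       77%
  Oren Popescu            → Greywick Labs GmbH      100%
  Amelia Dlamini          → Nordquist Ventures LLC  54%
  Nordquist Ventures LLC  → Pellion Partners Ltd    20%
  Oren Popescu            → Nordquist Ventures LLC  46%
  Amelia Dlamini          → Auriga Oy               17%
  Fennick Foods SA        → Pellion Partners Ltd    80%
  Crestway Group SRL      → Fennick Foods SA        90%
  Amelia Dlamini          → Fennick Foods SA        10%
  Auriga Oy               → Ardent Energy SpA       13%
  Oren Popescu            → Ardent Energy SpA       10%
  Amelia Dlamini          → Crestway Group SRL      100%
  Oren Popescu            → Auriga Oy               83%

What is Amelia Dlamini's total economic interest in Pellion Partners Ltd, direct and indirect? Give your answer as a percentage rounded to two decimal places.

90.80%

Amelia reaches Pellion along 3 paths.
Via Nordquist: 54% × 20% = 10.8%.
Via Fennick: 10% × 80% = 8%.
Via Crestway → Fennick: 100% × 90% × 80% = 72%.
Total: 10.8% + 8% + 72% = 90.8%.
Rounded: 90.80%.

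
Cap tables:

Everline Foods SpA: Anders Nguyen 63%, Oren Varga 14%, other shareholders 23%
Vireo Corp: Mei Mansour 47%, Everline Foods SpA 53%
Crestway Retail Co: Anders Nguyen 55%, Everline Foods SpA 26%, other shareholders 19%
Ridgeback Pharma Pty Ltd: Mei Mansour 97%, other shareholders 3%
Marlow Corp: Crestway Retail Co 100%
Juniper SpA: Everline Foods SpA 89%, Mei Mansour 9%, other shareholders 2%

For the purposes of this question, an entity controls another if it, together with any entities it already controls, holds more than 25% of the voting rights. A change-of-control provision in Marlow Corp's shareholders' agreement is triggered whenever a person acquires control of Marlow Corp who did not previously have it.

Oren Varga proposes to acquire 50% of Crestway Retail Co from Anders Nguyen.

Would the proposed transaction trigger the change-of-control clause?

The purchase adds only to Oren's holdings (Anders's stake shrinks), so Oren is the only person who could newly come to control Marlow.
Oren's largest direct stake is 14% in Everline, which does not meet the threshold, so Oren controls no company.
Neither Oren nor any entity Oren controls holds any voting interest in Marlow.
So before the transaction, Oren does not control Marlow.
After the purchase, Oren holds 50% of Crestway directly, and Anders's stake falls to 5%.
Oren holds 50% of Crestway, so Oren controls Crestway.
Crestway holds 100% of Marlow, so Oren controls Marlow.
Oren did not control Marlow before and does after, so the clause is triggered.

Yes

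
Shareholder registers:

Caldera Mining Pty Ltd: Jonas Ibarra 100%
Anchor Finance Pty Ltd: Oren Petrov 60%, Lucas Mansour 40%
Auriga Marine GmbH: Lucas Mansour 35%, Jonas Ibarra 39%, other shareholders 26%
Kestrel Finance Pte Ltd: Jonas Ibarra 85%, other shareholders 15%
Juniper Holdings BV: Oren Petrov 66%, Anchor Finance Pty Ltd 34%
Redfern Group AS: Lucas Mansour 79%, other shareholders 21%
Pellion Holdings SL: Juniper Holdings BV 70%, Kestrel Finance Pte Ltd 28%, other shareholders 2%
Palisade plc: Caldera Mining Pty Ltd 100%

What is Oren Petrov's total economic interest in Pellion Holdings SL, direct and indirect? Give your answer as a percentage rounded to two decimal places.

60.48%

Oren reaches Pellion along 2 paths.
Via Juniper: 66% × 70% = 46.2%.
Via Anchor → Juniper: 60% × 34% × 70% = 14.28%.
Total: 46.2% + 14.28% = 60.48%.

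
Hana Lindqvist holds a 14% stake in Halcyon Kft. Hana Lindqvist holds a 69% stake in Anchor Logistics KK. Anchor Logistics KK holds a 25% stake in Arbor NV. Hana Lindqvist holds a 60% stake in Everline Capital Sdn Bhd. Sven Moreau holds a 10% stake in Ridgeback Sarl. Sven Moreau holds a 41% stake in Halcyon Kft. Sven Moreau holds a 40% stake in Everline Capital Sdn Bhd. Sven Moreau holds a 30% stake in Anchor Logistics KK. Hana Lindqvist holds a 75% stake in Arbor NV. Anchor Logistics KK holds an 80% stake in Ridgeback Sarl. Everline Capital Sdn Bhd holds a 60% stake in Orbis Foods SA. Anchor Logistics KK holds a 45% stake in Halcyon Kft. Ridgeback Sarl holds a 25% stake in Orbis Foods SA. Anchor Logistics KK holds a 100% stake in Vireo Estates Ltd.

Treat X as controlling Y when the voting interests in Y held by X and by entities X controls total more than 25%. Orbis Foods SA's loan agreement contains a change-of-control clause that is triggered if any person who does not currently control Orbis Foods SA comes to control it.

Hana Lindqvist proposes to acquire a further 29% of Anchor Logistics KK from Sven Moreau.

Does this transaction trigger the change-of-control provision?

The purchase adds only to Hana's holdings (Sven's stake shrinks), so Hana is the only person who could newly come to control Orbis.
Hana holds 69% of Anchor, so Hana controls Anchor.
Anchor holds 80% of Ridgeback, so Hana controls Ridgeback.
Hana holds 60% of Everline, so Hana controls Everline.
Ridgeback and Everline together hold 25% + 60% = 85% of Orbis, so Hana controls Orbis.
So Hana already controls Orbis before the transaction.
After the purchase, Hana's direct stake in Anchor rises to 69% + 29% = 98%, and Sven's stake falls to 1%.
Hana controlled Orbis already, so this is not a new person acquiring control; every other person's position is unchanged or reduced.
No new person acquires control, so the clause is not triggered.

No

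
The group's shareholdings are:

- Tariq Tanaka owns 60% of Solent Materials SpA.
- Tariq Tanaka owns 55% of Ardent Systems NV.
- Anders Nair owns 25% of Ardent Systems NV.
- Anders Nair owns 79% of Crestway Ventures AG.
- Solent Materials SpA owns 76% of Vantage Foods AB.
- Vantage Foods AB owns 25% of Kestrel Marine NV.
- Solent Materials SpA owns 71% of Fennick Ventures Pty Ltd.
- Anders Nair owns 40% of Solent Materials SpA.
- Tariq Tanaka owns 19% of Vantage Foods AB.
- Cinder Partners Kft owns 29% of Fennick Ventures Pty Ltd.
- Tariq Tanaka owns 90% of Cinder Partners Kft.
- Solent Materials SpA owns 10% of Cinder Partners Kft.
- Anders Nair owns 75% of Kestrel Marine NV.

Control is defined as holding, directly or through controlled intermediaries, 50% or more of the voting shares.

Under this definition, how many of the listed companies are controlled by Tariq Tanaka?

5

Tariq holds 55% of Ardent, so Tariq controls Ardent.
Tariq holds 60% of Solent, so Tariq controls Solent.
Solent and Tariq together hold 10% + 90% = 100% of Cinder, so Tariq controls Cinder.
Tariq and Solent together hold 19% + 76% = 95% of Vantage, so Tariq controls Vantage.
Cinder and Solent together hold 29% + 71% = 100% of Fennick, so Tariq controls Fennick.
No other company's threshold is met.
Tariq controls 5 companies.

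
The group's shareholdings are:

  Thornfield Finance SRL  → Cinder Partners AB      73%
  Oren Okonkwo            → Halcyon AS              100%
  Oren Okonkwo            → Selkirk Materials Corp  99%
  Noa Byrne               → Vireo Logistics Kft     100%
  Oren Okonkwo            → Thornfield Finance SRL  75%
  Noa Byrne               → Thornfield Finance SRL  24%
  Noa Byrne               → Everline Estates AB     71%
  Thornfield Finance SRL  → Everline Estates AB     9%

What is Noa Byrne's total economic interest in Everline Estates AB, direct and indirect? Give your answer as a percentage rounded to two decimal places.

73.16%

Noa reaches Everline along 2 paths.
Via Thornfield: 24% × 9% = 2.16%.
Direct stake: 71% = 71%.
Total: 2.16% + 71% = 73.16%.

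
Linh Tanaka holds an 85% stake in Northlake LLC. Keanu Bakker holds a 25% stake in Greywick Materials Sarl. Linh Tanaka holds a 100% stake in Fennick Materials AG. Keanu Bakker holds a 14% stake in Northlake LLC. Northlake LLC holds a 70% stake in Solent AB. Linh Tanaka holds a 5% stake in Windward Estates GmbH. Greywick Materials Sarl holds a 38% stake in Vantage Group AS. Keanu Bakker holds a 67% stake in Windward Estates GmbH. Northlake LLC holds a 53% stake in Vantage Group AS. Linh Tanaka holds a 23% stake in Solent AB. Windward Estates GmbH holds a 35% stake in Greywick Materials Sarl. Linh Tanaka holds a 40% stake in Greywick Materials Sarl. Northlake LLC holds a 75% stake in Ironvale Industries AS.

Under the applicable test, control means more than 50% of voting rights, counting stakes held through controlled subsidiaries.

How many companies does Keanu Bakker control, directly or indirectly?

2

Keanu holds 67% of Windward, so Keanu controls Windward.
Windward and Keanu together hold 35% + 25% = 60% of Greywick, so Keanu controls Greywick.
No other company's threshold is met.
Keanu controls 2 companies.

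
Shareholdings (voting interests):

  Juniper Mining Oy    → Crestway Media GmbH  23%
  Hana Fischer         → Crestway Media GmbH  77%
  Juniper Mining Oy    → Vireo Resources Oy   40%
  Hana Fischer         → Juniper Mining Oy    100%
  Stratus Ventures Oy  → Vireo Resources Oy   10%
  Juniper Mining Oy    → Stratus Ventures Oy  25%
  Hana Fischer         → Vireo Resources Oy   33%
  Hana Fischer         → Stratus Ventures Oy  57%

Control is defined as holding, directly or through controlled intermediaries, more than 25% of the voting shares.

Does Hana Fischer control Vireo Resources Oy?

Yes

Hana holds 100% of Juniper, so Hana controls Juniper.
Juniper and Hana together hold 25% + 57% = 82% of Stratus, so Hana controls Stratus.
Hana and Stratus and Juniper together hold 33% + 10% + 40% = 83% of Vireo, so Hana controls Vireo.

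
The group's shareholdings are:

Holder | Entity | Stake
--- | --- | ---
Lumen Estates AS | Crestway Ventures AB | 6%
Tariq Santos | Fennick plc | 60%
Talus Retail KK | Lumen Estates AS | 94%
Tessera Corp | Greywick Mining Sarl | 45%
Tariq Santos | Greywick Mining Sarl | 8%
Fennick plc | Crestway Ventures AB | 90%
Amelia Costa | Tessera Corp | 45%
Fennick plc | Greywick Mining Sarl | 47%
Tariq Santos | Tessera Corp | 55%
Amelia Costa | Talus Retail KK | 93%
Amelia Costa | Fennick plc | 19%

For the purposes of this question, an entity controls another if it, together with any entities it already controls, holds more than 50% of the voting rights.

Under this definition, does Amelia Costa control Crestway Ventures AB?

Amelia holds 93% of Talus, so Amelia controls Talus.
Talus holds 94% of Lumen, so Amelia controls Lumen.
In Crestway, Amelia's side holds only 6%, not > 50%.
So Amelia does not control Crestway.

No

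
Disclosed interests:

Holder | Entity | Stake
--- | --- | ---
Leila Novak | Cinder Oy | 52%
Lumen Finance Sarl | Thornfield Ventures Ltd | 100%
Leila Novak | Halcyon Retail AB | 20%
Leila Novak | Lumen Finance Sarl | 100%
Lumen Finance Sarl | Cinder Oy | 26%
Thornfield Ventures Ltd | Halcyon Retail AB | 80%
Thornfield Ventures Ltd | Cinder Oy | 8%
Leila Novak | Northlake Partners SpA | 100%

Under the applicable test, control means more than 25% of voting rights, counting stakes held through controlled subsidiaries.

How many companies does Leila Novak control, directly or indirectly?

5

Leila holds 100% of Lumen, so Leila controls Lumen.
Lumen holds 100% of Thornfield, so Leila controls Thornfield.
Lumen and Leila and Thornfield together hold 26% + 52% + 8% = 86% of Cinder, so Leila controls Cinder.
Thornfield and Leila together hold 80% + 20% = 100% of Halcyon, so Leila controls Halcyon.
Leila holds 100% of Northlake, so Leila controls Northlake.
Leila controls 5 companies.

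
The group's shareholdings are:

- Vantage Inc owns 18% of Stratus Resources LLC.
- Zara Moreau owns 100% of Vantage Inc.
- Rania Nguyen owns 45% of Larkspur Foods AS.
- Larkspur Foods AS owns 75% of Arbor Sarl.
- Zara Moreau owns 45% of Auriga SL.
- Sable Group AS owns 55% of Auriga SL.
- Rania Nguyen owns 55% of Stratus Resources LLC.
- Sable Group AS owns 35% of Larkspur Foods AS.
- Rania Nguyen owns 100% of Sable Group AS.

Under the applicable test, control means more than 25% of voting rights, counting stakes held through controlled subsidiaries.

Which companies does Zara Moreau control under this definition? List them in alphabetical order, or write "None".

Zara holds 100% of Vantage, so Zara controls Vantage.
Zara holds 45% of Auriga, so Zara controls Auriga.
No other company's threshold is met.

Auriga SL, Vantage Inc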